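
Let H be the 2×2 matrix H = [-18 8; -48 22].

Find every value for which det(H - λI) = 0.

-2, 6

det(H - tI) = (-18 - t)(22 - t) - (8)·(-48) = t^2 - 4t - 12.
This factors as (t + 2)·(t - 6) = 0.
Eigenvalues: -2, 6.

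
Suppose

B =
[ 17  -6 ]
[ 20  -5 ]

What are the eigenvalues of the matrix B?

det(B - sI) = (17 - s)(-5 - s) - (-6)·(20) = s^2 - 12s + 35.
This factors as (s - 5)·(s - 7) = 0.
Eigenvalues: 5, 7.

5, 7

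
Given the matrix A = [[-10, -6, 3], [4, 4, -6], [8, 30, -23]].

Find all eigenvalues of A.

The characteristic polynomial is p(λ) = det(λI - A).
Expanding the 3×3 determinant: p(λ) = λ^3 + 29λ^2 + 278λ + 880.
Since p(-11) = 0, λ = -11 is a root.
Dividing by (λ + 11) leaves λ^2 + 18λ + 80.
The quadratic factors as (λ + 10)·(λ + 8).
Eigenvalues: -11, -10, -8.

-11, -10, -8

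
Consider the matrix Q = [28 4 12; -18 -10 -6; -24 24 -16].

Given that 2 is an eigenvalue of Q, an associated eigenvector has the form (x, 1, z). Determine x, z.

-2, 4

We need (Q - 2I)v = 0.
Q - 2I = [[26, 4, 12], [-18, -12, -6], [-24, 24, -18]].
Row 1: (26)·x + (4)·1 + (12)·z = 0
Row 2: (-18)·x + (-12)·1 + (-6)·z = 0
Row 3: (-24)·x + (24)·1 + (-18)·z = 0
Solving gives x = -2, z = 4.
Check: Q·(-2, 1, 4) = (-4, 2, 8) = 2·(-2, 1, 4).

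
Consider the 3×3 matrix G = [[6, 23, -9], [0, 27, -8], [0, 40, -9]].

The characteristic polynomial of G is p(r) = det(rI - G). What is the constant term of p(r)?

-462

p(r) = r^3 - 24r^2 + 185r - 462.
The constant term is -462.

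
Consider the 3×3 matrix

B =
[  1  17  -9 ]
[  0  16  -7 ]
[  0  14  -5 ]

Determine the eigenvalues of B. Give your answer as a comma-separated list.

1, 2, 9

Set up det(tI - B) = 0.
Expanding the 3×3 determinant: p(t) = t^3 - 12t^2 + 29t - 18.
Since p(2) = 0, t = 2 is a root.
Factor out (t - 2): p(t) = (t - 2)·(t^2 - 10t + 9).
The quadratic factors as (t - 1)·(t - 9).
Eigenvalues: 1, 2, 9.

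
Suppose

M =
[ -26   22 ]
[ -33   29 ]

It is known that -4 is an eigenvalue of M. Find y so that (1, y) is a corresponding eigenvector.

1

We need (M + 4I)v = 0.
M + 4I = [[-22, 22], [-33, 33]].
Row 1: (-22)·1 + (22)·y = 0
Row 2: (-33)·1 + (33)·y = 0
Solving gives y = 1.
Check: M·(1, 1) = (-4, -4) = -4·(1, 1).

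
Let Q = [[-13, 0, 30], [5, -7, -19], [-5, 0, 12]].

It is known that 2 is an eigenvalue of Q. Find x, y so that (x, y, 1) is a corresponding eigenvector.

2, -1

We need (Q - 2I)v = 0.
Q - 2I = [[-15, 0, 30], [5, -9, -19], [-5, 0, 10]].
Row 1: (-15)·x + (0)·y + (30)·1 = 0
Row 2: (5)·x + (-9)·y + (-19)·1 = 0
Row 3: (-5)·x + (0)·y + (10)·1 = 0
Solving gives x = 2, y = -1.
Check: Q·(2, -1, 1) = (4, -2, 2) = 2·(2, -1, 1).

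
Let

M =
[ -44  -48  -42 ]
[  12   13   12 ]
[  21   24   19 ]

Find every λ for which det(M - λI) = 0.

The characteristic polynomial is p(t) = det(tI - M).
Cofactor expansion gives p(t) = t^3 + 12t^2 + 9t - 22.
Try t = -11: p(-11) = 0, so -11 is a root.
Factor out (t + 11): p(t) = (t + 11)·(t^2 + t - 2).
The quadratic factors as (t + 2)·(t - 1).
Eigenvalues: -11, -2, 1.

-11, -2, 1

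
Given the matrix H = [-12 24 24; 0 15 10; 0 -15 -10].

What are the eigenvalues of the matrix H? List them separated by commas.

Set up det(sI - H) = 0.
Expanding the 3×3 determinant: p(s) = s^3 + 7s^2 - 60s.
Try s = -12: p(-12) = 0, so -12 is a root.
Dividing by (s + 12) leaves s^2 - 5s.
The quadratic factors as s·(s - 5).
Eigenvalues: -12, 0, 5.

-12, 0, 5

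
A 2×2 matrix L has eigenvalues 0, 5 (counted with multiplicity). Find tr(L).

5

trace(L) is the sum of the eigenvalues: (0) + (5) = 5.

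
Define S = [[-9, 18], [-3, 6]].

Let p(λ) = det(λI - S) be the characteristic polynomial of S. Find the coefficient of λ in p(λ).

The coefficient of λ of det(λI - S) is −trace(S).
trace(S) = (-9) + (6) = -3, so the coefficient is 3.

3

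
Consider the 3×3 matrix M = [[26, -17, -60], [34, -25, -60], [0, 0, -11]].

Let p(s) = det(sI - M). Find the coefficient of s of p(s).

-83

p(s) = s^3 + 10s^2 - 83s - 792.
The coefficient of s is -83.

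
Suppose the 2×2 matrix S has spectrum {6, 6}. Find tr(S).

12

trace(S) is the sum of the eigenvalues: (6) + (6) = 12.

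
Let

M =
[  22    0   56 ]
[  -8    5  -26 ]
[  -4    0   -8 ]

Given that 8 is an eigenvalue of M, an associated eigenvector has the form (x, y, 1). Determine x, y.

We need (M - 8I)v = 0.
M - 8I = [[14, 0, 56], [-8, -3, -26], [-4, 0, -16]].
Row 1: (14)·x + (0)·y + (56)·1 = 0
Row 2: (-8)·x + (-3)·y + (-26)·1 = 0
Row 3: (-4)·x + (0)·y + (-16)·1 = 0
Solving gives x = -4, y = 2.
Check: M·(-4, 2, 1) = (-32, 16, 8) = 8·(-4, 2, 1).

-4, 2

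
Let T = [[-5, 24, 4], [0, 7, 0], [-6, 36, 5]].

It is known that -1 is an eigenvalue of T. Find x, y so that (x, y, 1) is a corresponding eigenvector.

We need (T + 1I)v = 0.
T + 1I = [[-4, 24, 4], [0, 8, 0], [-6, 36, 6]].
Row 1: (-4)·x + (24)·y + (4)·1 = 0
Row 2: (0)·x + (8)·y + (0)·1 = 0
Row 3: (-6)·x + (36)·y + (6)·1 = 0
Solving gives x = 1, y = 0.
Check: T·(1, 0, 1) = (-1, 0, -1) = -1·(1, 0, 1).

1, 0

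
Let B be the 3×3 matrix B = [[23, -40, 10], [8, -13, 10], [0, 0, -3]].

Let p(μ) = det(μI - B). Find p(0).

p(0) = det(0·I − B) = det(−B) = (−1)^3·det(B).
det(B) = -63, so p(0) = 63.

63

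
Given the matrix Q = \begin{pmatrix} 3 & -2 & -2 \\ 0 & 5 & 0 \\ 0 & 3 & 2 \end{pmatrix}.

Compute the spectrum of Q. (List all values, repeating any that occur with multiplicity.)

The characteristic polynomial is p(r) = det(rI - Q).
Cofactor expansion gives p(r) = r^3 - 10r^2 + 31r - 30.
Since p(2) = 0, r = 2 is a root.
Factor out (r - 2): p(r) = (r - 2)·(r^2 - 8r + 15).
The quadratic factors as (r - 3)·(r - 5).
Eigenvalues: 2, 3, 5.

2, 3, 5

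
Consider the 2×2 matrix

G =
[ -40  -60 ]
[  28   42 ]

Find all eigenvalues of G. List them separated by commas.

det(G - λI) = (-40 - λ)(42 - λ) - (-60)·(28) = λ^2 - 2λ.
This factors as λ·(λ - 2) = 0.
Eigenvalues: 0, 2.

0, 2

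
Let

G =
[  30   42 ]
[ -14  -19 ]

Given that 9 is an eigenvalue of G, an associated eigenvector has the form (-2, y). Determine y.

We need (G - 9I)v = 0.
G - 9I = [[21, 42], [-14, -28]].
Row 1: (21)·-2 + (42)·y = 0
Row 2: (-14)·-2 + (-28)·y = 0
Solving gives y = 1.
Check: G·(-2, 1) = (-18, 9) = 9·(-2, 1).

1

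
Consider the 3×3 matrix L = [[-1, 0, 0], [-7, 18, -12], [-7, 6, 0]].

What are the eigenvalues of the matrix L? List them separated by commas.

Set up det(lambda·I - L) = 0.
Cofactor expansion gives p(lambda) = lambda^3 - 17·lambda^2 + 54·lambda + 72.
Rational-root test: lambda = -1 gives p(-1) = 0.
Dividing by (lambda + 1) leaves lambda^2 - 18·lambda + 72.
The quadratic factors as (lambda - 6)·(lambda - 12).
Eigenvalues: -1, 6, 12.

-1, 6, 12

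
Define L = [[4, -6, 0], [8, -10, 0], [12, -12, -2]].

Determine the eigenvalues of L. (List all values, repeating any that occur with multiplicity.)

Set up det(λI - L) = 0.
Expanding along the first row, p(λ) = λ^3 + 8λ^2 + 20λ + 16.
Try λ = -2: p(-2) = 0, so -2 is a root.
Factor out (λ + 2): p(λ) = (λ + 2)·(λ^2 + 6λ + 8).
The quadratic factors as (λ + 4)·(λ + 2).
Eigenvalues: -4, -2, -2.

-4, -2, -2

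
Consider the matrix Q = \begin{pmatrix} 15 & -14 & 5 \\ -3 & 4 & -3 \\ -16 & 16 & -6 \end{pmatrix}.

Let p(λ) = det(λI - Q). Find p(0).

p(0) = det(0·I − Q) = det(−Q) = (−1)^3·det(Q).
det(Q) = 20, so p(0) = -20.

-20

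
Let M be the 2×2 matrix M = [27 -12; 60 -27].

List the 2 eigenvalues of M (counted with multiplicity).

det(M - lambda·I) = (27 - lambda)(-27 - lambda) - (-12)·(60) = lambda^2 - 9.
This factors as (lambda + 3)·(lambda - 3) = 0.
Eigenvalues: -3, 3.

-3, 3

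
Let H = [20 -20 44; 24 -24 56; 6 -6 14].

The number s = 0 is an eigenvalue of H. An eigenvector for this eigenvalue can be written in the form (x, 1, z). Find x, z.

We need (H)v = 0.
H = [[20, -20, 44], [24, -24, 56], [6, -6, 14]].
Row 1: (20)·x + (-20)·1 + (44)·z = 0
Row 2: (24)·x + (-24)·1 + (56)·z = 0
Row 3: (6)·x + (-6)·1 + (14)·z = 0
Solving gives x = 1, z = 0.
Check: H·(1, 1, 0) = (0, 0, 0) = 0·(1, 1, 0).

1, 0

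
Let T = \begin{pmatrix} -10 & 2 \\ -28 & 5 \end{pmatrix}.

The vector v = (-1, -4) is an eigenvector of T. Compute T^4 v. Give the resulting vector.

First find the eigenvalue: Tv = (2, 8) = -2·(-1, -4), so λ = -2.
Then T^4 v = λ^4·v = (-2)^4·(-1, -4) = 16·(-1, -4) = (-16, -64).

(-16, -64)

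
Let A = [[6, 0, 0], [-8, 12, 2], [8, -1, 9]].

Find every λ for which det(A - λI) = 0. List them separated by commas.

6, 10, 11

Set up det(λI - A) = 0.
Expanding along the first row, p(λ) = λ^3 - 27λ^2 + 236λ - 660.
Try λ = 6: p(6) = 0, so 6 is a root.
Factor out (λ - 6): p(λ) = (λ - 6)·(λ^2 - 21λ + 110).
The quadratic factors as (λ - 10)·(λ - 11).
Eigenvalues: 6, 10, 11.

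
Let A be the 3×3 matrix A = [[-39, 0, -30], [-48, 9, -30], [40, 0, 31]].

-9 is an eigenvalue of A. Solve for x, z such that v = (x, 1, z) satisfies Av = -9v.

1, -1

We need (A + 9I)v = 0.
A + 9I = [[-30, 0, -30], [-48, 18, -30], [40, 0, 40]].
Row 1: (-30)·x + (0)·1 + (-30)·z = 0
Row 2: (-48)·x + (18)·1 + (-30)·z = 0
Row 3: (40)·x + (0)·1 + (40)·z = 0
Solving gives x = 1, z = -1.
Check: A·(1, 1, -1) = (-9, -9, 9) = -9·(1, 1, -1).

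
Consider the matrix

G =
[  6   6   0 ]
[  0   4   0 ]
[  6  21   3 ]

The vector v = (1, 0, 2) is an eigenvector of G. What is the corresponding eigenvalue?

Compute Gv: G·(1, 0, 2) = (6, 0, 12).
Since Gv = λv, compare component 1: 6 = λ·1, so λ = 6.

6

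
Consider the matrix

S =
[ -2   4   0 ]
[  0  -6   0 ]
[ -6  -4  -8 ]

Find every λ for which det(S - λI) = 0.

-8, -6, -2

Set up det(λI - S) = 0.
Expanding along the first row, p(λ) = λ^3 + 16λ^2 + 76λ + 96.
Since p(-6) = 0, λ = -6 is a root.
Factor out (λ + 6): p(λ) = (λ + 6)·(λ^2 + 10λ + 16).
The quadratic factors as (λ + 8)·(λ + 2).
Eigenvalues: -8, -6, -2.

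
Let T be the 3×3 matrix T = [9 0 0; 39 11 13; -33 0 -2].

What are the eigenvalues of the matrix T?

The characteristic polynomial is p(λ) = det(λI - T).
Cofactor expansion gives p(λ) = λ^3 - 18λ^2 + 59λ + 198.
Try λ = -2: p(-2) = 0, so -2 is a root.
Factor out (λ + 2): p(λ) = (λ + 2)·(λ^2 - 20λ + 99).
The quadratic factors as (λ - 9)·(λ - 11).
Eigenvalues: -2, 9, 11.

-2, 9, 11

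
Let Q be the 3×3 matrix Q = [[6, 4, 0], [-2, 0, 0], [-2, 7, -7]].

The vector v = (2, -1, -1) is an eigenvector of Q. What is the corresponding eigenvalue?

Compute Qv: Q·(2, -1, -1) = (8, -4, -4).
Since Qv = λv, compare component 1: 8 = λ·2, so λ = 4.

4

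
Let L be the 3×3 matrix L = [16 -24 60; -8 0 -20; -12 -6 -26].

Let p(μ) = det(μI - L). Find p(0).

-192

p(0) = det(0·I − L) = det(−L) = (−1)^3·det(L).
det(L) = 192, so p(0) = -192.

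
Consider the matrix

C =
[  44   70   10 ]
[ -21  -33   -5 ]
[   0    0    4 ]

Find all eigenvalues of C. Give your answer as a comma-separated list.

2, 4, 9

The characteristic polynomial is p(lambda) = det(lambda·I - C).
Expanding the 3×3 determinant: p(lambda) = lambda^3 - 15·lambda^2 + 62·lambda - 72.
Try lambda = 2: p(2) = 0, so 2 is a root.
Factor out (lambda - 2): p(lambda) = (lambda - 2)·(lambda^2 - 13·lambda + 36).
The quadratic factors as (lambda - 4)·(lambda - 9).
Eigenvalues: 2, 4, 9.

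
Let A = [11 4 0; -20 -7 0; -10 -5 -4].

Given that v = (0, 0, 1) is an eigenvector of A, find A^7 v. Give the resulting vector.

First find the eigenvalue: Av = (0, 0, -4) = -4·(0, 0, 1), so λ = -4.
Then A^7 v = λ^7·v = (-4)^7·(0, 0, 1) = -16384·(0, 0, 1) = (0, 0, -16384).

(0, 0, -16384)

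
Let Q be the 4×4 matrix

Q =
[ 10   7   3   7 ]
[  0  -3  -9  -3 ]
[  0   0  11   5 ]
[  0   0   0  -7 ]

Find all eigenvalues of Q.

Q is upper triangular, so its eigenvalues are the diagonal entries.
Diagonal: 10, -3, 11, -7.

-7, -3, 10, 11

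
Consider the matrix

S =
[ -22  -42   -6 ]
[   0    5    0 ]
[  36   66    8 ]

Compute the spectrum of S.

The characteristic polynomial is p(r) = det(rI - S).
Expanding along the first row, p(r) = r^3 + 9r^2 - 30r - 200.
Rational-root test: r = -4 gives p(-4) = 0.
Factor out (r + 4): p(r) = (r + 4)·(r^2 + 5r - 50).
The quadratic factors as (r + 10)·(r - 5).
Eigenvalues: -10, -4, 5.

-10, -4, 5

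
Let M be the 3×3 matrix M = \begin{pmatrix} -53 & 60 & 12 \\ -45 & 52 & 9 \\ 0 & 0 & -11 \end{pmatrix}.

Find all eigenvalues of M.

The characteristic polynomial is p(lambda) = det(lambda·I - M).
Cofactor expansion gives p(lambda) = lambda^3 + 12·lambda^2 - 45·lambda - 616.
Since p(7) = 0, lambda = 7 is a root.
Dividing by (lambda - 7) leaves lambda^2 + 19·lambda + 88.
The quadratic factors as (lambda + 11)·(lambda + 8).
Eigenvalues: -11, -8, 7.

-11, -8, 7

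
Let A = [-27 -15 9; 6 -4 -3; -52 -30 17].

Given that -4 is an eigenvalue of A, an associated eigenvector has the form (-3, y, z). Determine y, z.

1, -6

We need (A + 4I)v = 0.
A + 4I = [[-23, -15, 9], [6, 0, -3], [-52, -30, 21]].
Row 1: (-23)·-3 + (-15)·y + (9)·z = 0
Row 2: (6)·-3 + (0)·y + (-3)·z = 0
Row 3: (-52)·-3 + (-30)·y + (21)·z = 0
Solving gives y = 1, z = -6.
Check: A·(-3, 1, -6) = (12, -4, 24) = -4·(-3, 1, -6).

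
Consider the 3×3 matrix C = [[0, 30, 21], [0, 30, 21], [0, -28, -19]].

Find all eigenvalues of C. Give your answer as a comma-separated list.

Compute the characteristic polynomial p(t) = det(tI - C).
Expanding along the first row, p(t) = t^3 - 11t^2 + 18t.
Since p(0) = 0, t = 0 is a root.
Dividing by t leaves t^2 - 11t + 18.
The quadratic factors as (t - 2)·(t - 9).
Eigenvalues: 0, 2, 9.

0, 2, 9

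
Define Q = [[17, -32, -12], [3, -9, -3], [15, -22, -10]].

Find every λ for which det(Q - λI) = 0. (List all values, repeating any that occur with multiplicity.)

-4, -3, 5

Set up det(rI - Q) = 0.
Cofactor expansion gives p(r) = r^3 + 2r^2 - 23r - 60.
Rational-root test: r = -4 gives p(-4) = 0.
Dividing by (r + 4) leaves r^2 - 2r - 15.
The quadratic factors as (r + 3)·(r - 5).
Eigenvalues: -4, -3, 5.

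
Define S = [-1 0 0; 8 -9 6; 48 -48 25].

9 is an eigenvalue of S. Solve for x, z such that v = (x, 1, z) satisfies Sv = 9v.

0, 3

We need (S - 9I)v = 0.
S - 9I = [[-10, 0, 0], [8, -18, 6], [48, -48, 16]].
Row 1: (-10)·x + (0)·1 + (0)·z = 0
Row 2: (8)·x + (-18)·1 + (6)·z = 0
Row 3: (48)·x + (-48)·1 + (16)·z = 0
Solving gives x = 0, z = 3.
Check: S·(0, 1, 3) = (0, 9, 27) = 9·(0, 1, 3).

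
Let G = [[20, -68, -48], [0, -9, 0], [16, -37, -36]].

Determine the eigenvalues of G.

Set up det(sI - G) = 0.
Cofactor expansion gives p(s) = s^3 + 25s^2 + 192s + 432.
Rational-root test: s = -4 gives p(-4) = 0.
Factor out (s + 4): p(s) = (s + 4)·(s^2 + 21s + 108).
The quadratic factors as (s + 12)·(s + 9).
Eigenvalues: -12, -9, -4.

-12, -9, -4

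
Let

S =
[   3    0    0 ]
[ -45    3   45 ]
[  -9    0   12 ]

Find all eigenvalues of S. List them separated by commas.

3, 3, 12

Set up det(λI - S) = 0.
Cofactor expansion gives p(λ) = λ^3 - 18λ^2 + 81λ - 108.
Rational-root test: λ = 12 gives p(12) = 0.
Dividing by (λ - 12) leaves λ^2 - 6λ + 9.
The quadratic factor is (λ - 3)^2.
Eigenvalues: 3, 3, 12.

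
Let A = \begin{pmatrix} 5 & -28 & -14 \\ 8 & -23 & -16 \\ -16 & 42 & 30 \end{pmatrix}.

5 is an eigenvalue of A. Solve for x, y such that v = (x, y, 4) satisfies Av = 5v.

1, -2

We need (A - 5I)v = 0.
A - 5I = [[0, -28, -14], [8, -28, -16], [-16, 42, 25]].
Row 1: (0)·x + (-28)·y + (-14)·4 = 0
Row 2: (8)·x + (-28)·y + (-16)·4 = 0
Row 3: (-16)·x + (42)·y + (25)·4 = 0
Solving gives x = 1, y = -2.
Check: A·(1, -2, 4) = (5, -10, 20) = 5·(1, -2, 4).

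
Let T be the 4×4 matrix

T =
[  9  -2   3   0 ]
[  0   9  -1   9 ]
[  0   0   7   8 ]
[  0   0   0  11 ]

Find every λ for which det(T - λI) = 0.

7, 9, 9, 11

T is upper triangular, so its eigenvalues are the diagonal entries.
Diagonal: 9, 9, 7, 11.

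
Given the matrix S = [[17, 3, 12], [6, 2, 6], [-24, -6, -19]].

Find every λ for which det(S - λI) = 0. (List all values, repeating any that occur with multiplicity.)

-4, -1, 5

Compute the characteristic polynomial p(lambda) = det(lambda·I - S).
Expanding along the first row, p(lambda) = lambda^3 - 21·lambda - 20.
Rational-root test: lambda = -1 gives p(-1) = 0.
Factor out (lambda + 1): p(lambda) = (lambda + 1)·(lambda^2 - lambda - 20).
The quadratic factors as (lambda + 4)·(lambda - 5).
Eigenvalues: -4, -1, 5.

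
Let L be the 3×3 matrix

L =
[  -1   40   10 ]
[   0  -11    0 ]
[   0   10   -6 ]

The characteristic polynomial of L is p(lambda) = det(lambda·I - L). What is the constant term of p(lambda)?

p(lambda) = lambda^3 + 18·lambda^2 + 83·lambda + 66.
The constant term is 66.

66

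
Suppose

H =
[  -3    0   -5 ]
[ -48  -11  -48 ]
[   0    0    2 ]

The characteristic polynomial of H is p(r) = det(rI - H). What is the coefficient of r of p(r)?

p(r) = r^3 + 12r^2 + 5r - 66.
The coefficient of r is 5.

5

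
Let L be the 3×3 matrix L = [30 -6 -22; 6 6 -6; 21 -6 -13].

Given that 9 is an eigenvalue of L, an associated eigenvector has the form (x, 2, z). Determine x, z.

We need (L - 9I)v = 0.
L - 9I = [[21, -6, -22], [6, -3, -6], [21, -6, -22]].
Row 1: (21)·x + (-6)·2 + (-22)·z = 0
Row 2: (6)·x + (-3)·2 + (-6)·z = 0
Row 3: (21)·x + (-6)·2 + (-22)·z = 0
Solving gives x = 10, z = 9.
Check: L·(10, 2, 9) = (90, 18, 81) = 9·(10, 2, 9).

10, 9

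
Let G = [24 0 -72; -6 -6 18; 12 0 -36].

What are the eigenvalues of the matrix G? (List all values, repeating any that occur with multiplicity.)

-12, -6, 0

Compute the characteristic polynomial p(λ) = det(λI - G).
Expanding the 3×3 determinant: p(λ) = λ^3 + 18λ^2 + 72λ.
Since p(-6) = 0, λ = -6 is a root.
Factor out (λ + 6): p(λ) = (λ + 6)·(λ^2 + 12λ).
The quadratic factors as (λ + 12)·λ.
Eigenvalues: -12, -6, 0.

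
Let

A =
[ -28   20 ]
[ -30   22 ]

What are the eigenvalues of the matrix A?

-8, 2

det(A - sI) = (-28 - s)(22 - s) - (20)·(-30) = s^2 + 6s - 16.
This factors as (s + 8)·(s - 2) = 0.
Eigenvalues: -8, 2.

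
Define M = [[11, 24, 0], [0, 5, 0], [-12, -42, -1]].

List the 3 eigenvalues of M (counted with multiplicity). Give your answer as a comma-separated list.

-1, 5, 11

Compute the characteristic polynomial p(λ) = det(λI - M).
Expanding along the first row, p(λ) = λ^3 - 15λ^2 + 39λ + 55.
Since p(-1) = 0, λ = -1 is a root.
Dividing by (λ + 1) leaves λ^2 - 16λ + 55.
The quadratic factors as (λ - 5)·(λ - 11).
Eigenvalues: -1, 5, 11.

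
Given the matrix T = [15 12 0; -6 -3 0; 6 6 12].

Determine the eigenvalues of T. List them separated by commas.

The characteristic polynomial is p(lambda) = det(lambda·I - T).
Cofactor expansion gives p(lambda) = lambda^3 - 24·lambda^2 + 171·lambda - 324.
Try lambda = 3: p(3) = 0, so 3 is a root.
Dividing by (lambda - 3) leaves lambda^2 - 21·lambda + 108.
The quadratic factors as (lambda - 9)·(lambda - 12).
Eigenvalues: 3, 9, 12.

3, 9, 12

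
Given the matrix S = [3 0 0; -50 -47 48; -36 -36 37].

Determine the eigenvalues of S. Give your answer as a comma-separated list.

The characteristic polynomial is p(lambda) = det(lambda·I - S).
Expanding the 3×3 determinant: p(lambda) = lambda^3 + 7·lambda^2 - 41·lambda + 33.
Rational-root test: lambda = 1 gives p(1) = 0.
Factor out (lambda - 1): p(lambda) = (lambda - 1)·(lambda^2 + 8·lambda - 33).
The quadratic factors as (lambda + 11)·(lambda - 3).
Eigenvalues: -11, 1, 3.

-11, 1, 3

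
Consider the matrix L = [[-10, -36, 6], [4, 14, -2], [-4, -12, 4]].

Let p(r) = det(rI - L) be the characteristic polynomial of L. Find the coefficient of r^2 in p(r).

The coefficient of r^2 of det(rI - L) is −trace(L).
trace(L) = (-10) + (14) + (4) = 8, so the coefficient is -8.

-8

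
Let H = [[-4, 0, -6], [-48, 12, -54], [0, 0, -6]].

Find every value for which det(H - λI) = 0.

Set up det(λI - H) = 0.
Expanding along the first row, p(λ) = λ^3 - 2λ^2 - 96λ - 288.
Rational-root test: λ = -4 gives p(-4) = 0.
Dividing by (λ + 4) leaves λ^2 - 6λ - 72.
The quadratic factors as (λ + 6)·(λ - 12).
Eigenvalues: -6, -4, 12.

-6, -4, 12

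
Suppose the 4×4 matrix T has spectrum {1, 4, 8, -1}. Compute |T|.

det(T) is the product of the eigenvalues: (1) · (4) · (8) · (-1) = -32.

-32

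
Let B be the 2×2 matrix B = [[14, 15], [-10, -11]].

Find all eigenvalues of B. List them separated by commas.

det(B - sI) = (14 - s)(-11 - s) - (15)·(-10) = s^2 - 3s - 4.
This factors as (s + 1)·(s - 4) = 0.
Eigenvalues: -1, 4.

-1, 4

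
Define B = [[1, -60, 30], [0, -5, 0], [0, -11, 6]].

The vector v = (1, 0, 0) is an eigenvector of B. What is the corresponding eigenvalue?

Compute Bv: B·(1, 0, 0) = (1, 0, 0).
Since Bv = λv, compare component 1: 1 = λ·1, so λ = 1.

1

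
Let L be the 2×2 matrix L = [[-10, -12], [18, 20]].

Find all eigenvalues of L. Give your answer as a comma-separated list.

2, 8

det(L - μI) = (-10 - μ)(20 - μ) - (-12)·(18) = μ^2 - 10μ + 16.
This factors as (μ - 2)·(μ - 8) = 0.
Eigenvalues: 2, 8.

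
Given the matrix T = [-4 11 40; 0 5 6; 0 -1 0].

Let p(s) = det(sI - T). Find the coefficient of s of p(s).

-14

p(s) = s^3 - s^2 - 14s + 24.
The coefficient of s is -14.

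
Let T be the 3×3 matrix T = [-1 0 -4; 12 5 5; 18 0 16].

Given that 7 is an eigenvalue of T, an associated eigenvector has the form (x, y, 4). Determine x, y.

We need (T - 7I)v = 0.
T - 7I = [[-8, 0, -4], [12, -2, 5], [18, 0, 9]].
Row 1: (-8)·x + (0)·y + (-4)·4 = 0
Row 2: (12)·x + (-2)·y + (5)·4 = 0
Row 3: (18)·x + (0)·y + (9)·4 = 0
Solving gives x = -2, y = -2.
Check: T·(-2, -2, 4) = (-14, -14, 28) = 7·(-2, -2, 4).

-2, -2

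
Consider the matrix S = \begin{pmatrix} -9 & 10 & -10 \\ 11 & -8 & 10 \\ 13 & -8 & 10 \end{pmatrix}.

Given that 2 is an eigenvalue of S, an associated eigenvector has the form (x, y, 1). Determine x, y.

0, 1

We need (S - 2I)v = 0.
S - 2I = [[-11, 10, -10], [11, -10, 10], [13, -8, 8]].
Row 1: (-11)·x + (10)·y + (-10)·1 = 0
Row 2: (11)·x + (-10)·y + (10)·1 = 0
Row 3: (13)·x + (-8)·y + (8)·1 = 0
Solving gives x = 0, y = 1.
Check: S·(0, 1, 1) = (0, 2, 2) = 2·(0, 1, 1).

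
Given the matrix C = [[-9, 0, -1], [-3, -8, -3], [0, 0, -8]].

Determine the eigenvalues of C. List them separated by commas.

Set up det(μI - C) = 0.
Expanding along the first row, p(μ) = μ^3 + 25μ^2 + 208μ + 576.
Try μ = -8: p(-8) = 0, so -8 is a root.
Factor out (μ + 8): p(μ) = (μ + 8)·(μ^2 + 17μ + 72).
The quadratic factors as (μ + 9)·(μ + 8).
Eigenvalues: -9, -8, -8.

-9, -8, -8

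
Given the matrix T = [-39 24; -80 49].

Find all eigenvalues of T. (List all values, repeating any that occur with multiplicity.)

det(T - λI) = (-39 - λ)(49 - λ) - (24)·(-80) = λ^2 - 10λ + 9.
This factors as (λ - 1)·(λ - 9) = 0.
Eigenvalues: 1, 9.

1, 9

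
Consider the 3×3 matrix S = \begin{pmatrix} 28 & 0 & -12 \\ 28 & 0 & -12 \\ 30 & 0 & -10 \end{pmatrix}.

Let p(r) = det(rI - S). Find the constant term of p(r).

0

p(r) = r^3 - 18r^2 + 80r.
The constant term is 0.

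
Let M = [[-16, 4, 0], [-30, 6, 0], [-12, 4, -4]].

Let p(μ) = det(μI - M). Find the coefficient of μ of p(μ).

64

p(μ) = μ^3 + 14μ^2 + 64μ + 96.
The coefficient of μ is 64.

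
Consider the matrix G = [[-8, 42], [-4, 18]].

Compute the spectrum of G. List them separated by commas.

det(G - lambda·I) = (-8 - lambda)(18 - lambda) - (42)·(-4) = lambda^2 - 10·lambda + 24.
This factors as (lambda - 4)·(lambda - 6) = 0.
Eigenvalues: 4, 6.

4, 6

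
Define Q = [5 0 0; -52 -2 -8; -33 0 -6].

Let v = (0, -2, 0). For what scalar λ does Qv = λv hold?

-2

Compute Qv: Q·(0, -2, 0) = (0, 4, 0).
Since Qv = λv, compare component 2: 4 = λ·-2, so λ = -2.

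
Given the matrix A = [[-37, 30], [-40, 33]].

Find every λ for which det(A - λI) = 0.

-7, 3

det(A - μI) = (-37 - μ)(33 - μ) - (30)·(-40) = μ^2 + 4μ - 21.
This factors as (μ + 7)·(μ - 3) = 0.
Eigenvalues: -7, 3.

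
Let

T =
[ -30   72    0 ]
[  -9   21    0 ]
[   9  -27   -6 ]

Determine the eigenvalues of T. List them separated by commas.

Set up det(sI - T) = 0.
Expanding along the first row, p(s) = s^3 + 15s^2 + 72s + 108.
Rational-root test: s = -3 gives p(-3) = 0.
Dividing by (s + 3) leaves s^2 + 12s + 36.
The quadratic factor is (s + 6)^2.
Eigenvalues: -6, -6, -3.

-6, -6, -3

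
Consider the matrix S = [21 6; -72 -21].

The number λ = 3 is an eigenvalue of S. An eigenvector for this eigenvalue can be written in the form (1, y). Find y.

We need (S - 3I)v = 0.
S - 3I = [[18, 6], [-72, -24]].
Row 1: (18)·1 + (6)·y = 0
Row 2: (-72)·1 + (-24)·y = 0
Solving gives y = -3.
Check: S·(1, -3) = (3, -9) = 3·(1, -3).

-3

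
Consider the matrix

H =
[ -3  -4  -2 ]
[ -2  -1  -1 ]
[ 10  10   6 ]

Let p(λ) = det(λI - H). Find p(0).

0

p(0) = det(0·I − H) = det(−H) = (−1)^3·det(H).
det(H) = 0, so p(0) = 0.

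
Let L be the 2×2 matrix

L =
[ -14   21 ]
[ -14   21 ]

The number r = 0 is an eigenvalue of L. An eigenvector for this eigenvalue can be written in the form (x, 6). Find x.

We need (L)v = 0.
L = [[-14, 21], [-14, 21]].
Row 1: (-14)·x + (21)·6 = 0
Row 2: (-14)·x + (21)·6 = 0
Solving gives x = 9.
Check: L·(9, 6) = (0, 0) = 0·(9, 6).

9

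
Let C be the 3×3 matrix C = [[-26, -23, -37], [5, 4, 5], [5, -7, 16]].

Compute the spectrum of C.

Set up det(lambda·I - C) = 0.
Expanding the 3×3 determinant: p(lambda) = lambda^3 + 6·lambda^2 - 121·lambda - 726.
Since p(-6) = 0, lambda = -6 is a root.
Factor out (lambda + 6): p(lambda) = (lambda + 6)·(lambda^2 - 121).
The quadratic factors as (lambda + 11)·(lambda - 11).
Eigenvalues: -11, -6, 11.

-11, -6, 11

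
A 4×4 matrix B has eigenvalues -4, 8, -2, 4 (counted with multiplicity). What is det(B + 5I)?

351

If B has eigenvalues -4, 8, -2, 4, then B + 5I has eigenvalues 1, 13, 3, 9.
det(B + 5I) = (1) · (13) · (3) · (9) = 351.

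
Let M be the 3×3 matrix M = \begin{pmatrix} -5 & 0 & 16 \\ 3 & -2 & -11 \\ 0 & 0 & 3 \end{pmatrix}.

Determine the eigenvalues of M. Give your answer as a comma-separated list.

-5, -2, 3

Set up det(μI - M) = 0.
Expanding the 3×3 determinant: p(μ) = μ^3 + 4μ^2 - 11μ - 30.
Rational-root test: μ = -5 gives p(-5) = 0.
Dividing by (μ + 5) leaves μ^2 - μ - 6.
The quadratic factors as (μ + 2)·(μ - 3).
Eigenvalues: -5, -2, 3.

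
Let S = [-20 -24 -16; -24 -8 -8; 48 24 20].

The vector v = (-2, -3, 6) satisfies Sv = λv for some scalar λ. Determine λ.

Compute Sv: S·(-2, -3, 6) = (16, 24, -48).
Since Sv = λv, compare component 1: 16 = λ·-2, so λ = -8.

-8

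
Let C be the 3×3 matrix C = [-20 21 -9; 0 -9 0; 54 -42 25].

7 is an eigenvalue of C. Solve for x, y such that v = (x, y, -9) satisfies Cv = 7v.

We need (C - 7I)v = 0.
C - 7I = [[-27, 21, -9], [0, -16, 0], [54, -42, 18]].
Row 1: (-27)·x + (21)·y + (-9)·-9 = 0
Row 2: (0)·x + (-16)·y + (0)·-9 = 0
Row 3: (54)·x + (-42)·y + (18)·-9 = 0
Solving gives x = 3, y = 0.
Check: C·(3, 0, -9) = (21, 0, -63) = 7·(3, 0, -9).

3, 0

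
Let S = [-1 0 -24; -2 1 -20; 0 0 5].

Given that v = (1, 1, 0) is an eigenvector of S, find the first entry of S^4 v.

1

First find the eigenvalue: Sv = (-1, -1, 0) = -1·(1, 1, 0), so λ = -1.
Then S^4 v = λ^4·v = (-1)^4·(1, 1, 0) = 1·(1, 1, 0) = (1, 1, 0).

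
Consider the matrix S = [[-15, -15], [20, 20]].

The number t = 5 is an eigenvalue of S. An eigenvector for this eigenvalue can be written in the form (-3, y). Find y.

4

We need (S - 5I)v = 0.
S - 5I = [[-20, -15], [20, 15]].
Row 1: (-20)·-3 + (-15)·y = 0
Row 2: (20)·-3 + (15)·y = 0
Solving gives y = 4.
Check: S·(-3, 4) = (-15, 20) = 5·(-3, 4).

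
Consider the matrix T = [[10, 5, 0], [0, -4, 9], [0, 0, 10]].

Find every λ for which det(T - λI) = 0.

T is upper triangular, so its eigenvalues are the diagonal entries.
Diagonal: 10, -4, 10.

-4, 10, 10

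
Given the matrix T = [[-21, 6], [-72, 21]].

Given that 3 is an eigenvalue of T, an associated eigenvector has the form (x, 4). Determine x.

1

We need (T - 3I)v = 0.
T - 3I = [[-24, 6], [-72, 18]].
Row 1: (-24)·x + (6)·4 = 0
Row 2: (-72)·x + (18)·4 = 0
Solving gives x = 1.
Check: T·(1, 4) = (3, 12) = 3·(1, 4).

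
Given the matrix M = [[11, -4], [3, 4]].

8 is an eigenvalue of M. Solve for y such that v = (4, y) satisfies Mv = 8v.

We need (M - 8I)v = 0.
M - 8I = [[3, -4], [3, -4]].
Row 1: (3)·4 + (-4)·y = 0
Row 2: (3)·4 + (-4)·y = 0
Solving gives y = 3.
Check: M·(4, 3) = (32, 24) = 8·(4, 3).

3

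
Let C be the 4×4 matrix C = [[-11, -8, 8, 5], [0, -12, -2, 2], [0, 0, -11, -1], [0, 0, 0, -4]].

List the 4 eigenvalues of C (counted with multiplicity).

-12, -11, -11, -4

C is upper triangular, so its eigenvalues are the diagonal entries.
Diagonal: -11, -12, -11, -4.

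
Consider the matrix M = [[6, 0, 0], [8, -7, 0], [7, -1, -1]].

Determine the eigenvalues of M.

M is lower triangular, so its eigenvalues are the diagonal entries.
Diagonal: 6, -7, -1.

-7, -1, 6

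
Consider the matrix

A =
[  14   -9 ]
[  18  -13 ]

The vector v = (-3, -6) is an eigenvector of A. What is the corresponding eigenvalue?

Compute Av: A·(-3, -6) = (12, 24).
Since Av = λv, compare component 1: 12 = λ·-3, so λ = -4.

-4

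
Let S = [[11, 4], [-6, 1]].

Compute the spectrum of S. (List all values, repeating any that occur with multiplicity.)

5, 7

det(S - lambda·I) = (11 - lambda)(1 - lambda) - (4)·(-6) = lambda^2 - 12·lambda + 35.
This factors as (lambda - 5)·(lambda - 7) = 0.
Eigenvalues: 5, 7.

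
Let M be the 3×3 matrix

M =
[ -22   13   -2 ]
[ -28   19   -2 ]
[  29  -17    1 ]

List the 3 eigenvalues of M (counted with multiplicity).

-5, -3, 6

Compute the characteristic polynomial p(t) = det(tI - M).
Cofactor expansion gives p(t) = t^3 + 2t^2 - 33t - 90.
Since p(-5) = 0, t = -5 is a root.
Dividing by (t + 5) leaves t^2 - 3t - 18.
The quadratic factors as (t + 3)·(t - 6).
Eigenvalues: -5, -3, 6.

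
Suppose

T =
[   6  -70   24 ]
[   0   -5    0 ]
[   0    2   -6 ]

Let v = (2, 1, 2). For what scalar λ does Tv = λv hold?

-5

Compute Tv: T·(2, 1, 2) = (-10, -5, -10).
Since Tv = λv, compare component 1: -10 = λ·2, so λ = -5.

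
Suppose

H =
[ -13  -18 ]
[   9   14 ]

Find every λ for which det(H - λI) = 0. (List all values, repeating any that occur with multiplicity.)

-4, 5

det(H - sI) = (-13 - s)(14 - s) - (-18)·(9) = s^2 - s - 20.
This factors as (s + 4)·(s - 5) = 0.
Eigenvalues: -4, 5.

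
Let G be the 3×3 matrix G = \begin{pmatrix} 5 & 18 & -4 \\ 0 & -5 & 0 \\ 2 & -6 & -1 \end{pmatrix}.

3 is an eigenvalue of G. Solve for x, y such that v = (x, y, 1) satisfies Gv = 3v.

We need (G - 3I)v = 0.
G - 3I = [[2, 18, -4], [0, -8, 0], [2, -6, -4]].
Row 1: (2)·x + (18)·y + (-4)·1 = 0
Row 2: (0)·x + (-8)·y + (0)·1 = 0
Row 3: (2)·x + (-6)·y + (-4)·1 = 0
Solving gives x = 2, y = 0.
Check: G·(2, 0, 1) = (6, 0, 3) = 3·(2, 0, 1).

2, 0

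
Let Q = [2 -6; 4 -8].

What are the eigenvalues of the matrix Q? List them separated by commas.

-4, -2

det(Q - sI) = (2 - s)(-8 - s) - (-6)·(4) = s^2 + 6s + 8.
This factors as (s + 4)·(s + 2) = 0.
Eigenvalues: -4, -2.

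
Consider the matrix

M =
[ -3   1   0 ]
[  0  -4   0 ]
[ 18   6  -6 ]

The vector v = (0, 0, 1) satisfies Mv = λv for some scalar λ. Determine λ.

Compute Mv: M·(0, 0, 1) = (0, 0, -6).
Since Mv = λv, compare component 3: -6 = λ·1, so λ = -6.

-6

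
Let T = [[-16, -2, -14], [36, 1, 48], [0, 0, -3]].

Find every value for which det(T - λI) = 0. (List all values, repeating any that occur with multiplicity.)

-8, -7, -3

Compute the characteristic polynomial p(r) = det(rI - T).
Expanding along the first row, p(r) = r^3 + 18r^2 + 101r + 168.
Since p(-3) = 0, r = -3 is a root.
Factor out (r + 3): p(r) = (r + 3)·(r^2 + 15r + 56).
The quadratic factors as (r + 8)·(r + 7).
Eigenvalues: -8, -7, -3.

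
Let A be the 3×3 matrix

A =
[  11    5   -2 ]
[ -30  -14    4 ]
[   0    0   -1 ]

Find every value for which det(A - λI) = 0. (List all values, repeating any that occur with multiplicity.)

Compute the characteristic polynomial p(λ) = det(λI - A).
Expanding along the first row, p(λ) = λ^3 + 4λ^2 - λ - 4.
Try λ = -4: p(-4) = 0, so -4 is a root.
Dividing by (λ + 4) leaves λ^2 - 1.
The quadratic factors as (λ + 1)·(λ - 1).
Eigenvalues: -4, -1, 1.

-4, -1, 1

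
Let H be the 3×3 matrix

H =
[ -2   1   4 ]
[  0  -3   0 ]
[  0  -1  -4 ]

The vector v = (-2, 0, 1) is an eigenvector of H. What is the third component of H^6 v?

4096

First find the eigenvalue: Hv = (8, 0, -4) = -4·(-2, 0, 1), so λ = -4.
Then H^6 v = λ^6·v = (-4)^6·(-2, 0, 1) = 4096·(-2, 0, 1) = (-8192, 0, 4096).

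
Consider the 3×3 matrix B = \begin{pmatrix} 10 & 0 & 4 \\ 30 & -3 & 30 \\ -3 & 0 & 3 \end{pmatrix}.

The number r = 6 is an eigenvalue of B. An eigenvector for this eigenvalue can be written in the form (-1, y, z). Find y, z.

We need (B - 6I)v = 0.
B - 6I = [[4, 0, 4], [30, -9, 30], [-3, 0, -3]].
Row 1: (4)·-1 + (0)·y + (4)·z = 0
Row 2: (30)·-1 + (-9)·y + (30)·z = 0
Row 3: (-3)·-1 + (0)·y + (-3)·z = 0
Solving gives y = 0, z = 1.
Check: B·(-1, 0, 1) = (-6, 0, 6) = 6·(-1, 0, 1).

0, 1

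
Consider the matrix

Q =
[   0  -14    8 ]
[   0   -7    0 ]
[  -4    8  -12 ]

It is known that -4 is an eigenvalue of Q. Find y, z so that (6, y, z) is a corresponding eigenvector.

We need (Q + 4I)v = 0.
Q + 4I = [[4, -14, 8], [0, -3, 0], [-4, 8, -8]].
Row 1: (4)·6 + (-14)·y + (8)·z = 0
Row 2: (0)·6 + (-3)·y + (0)·z = 0
Row 3: (-4)·6 + (8)·y + (-8)·z = 0
Solving gives y = 0, z = -3.
Check: Q·(6, 0, -3) = (-24, 0, 12) = -4·(6, 0, -3).

0, -3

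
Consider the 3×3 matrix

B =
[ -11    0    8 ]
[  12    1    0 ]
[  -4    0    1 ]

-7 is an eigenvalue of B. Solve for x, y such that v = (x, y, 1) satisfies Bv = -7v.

2, -3

We need (B + 7I)v = 0.
B + 7I = [[-4, 0, 8], [12, 8, 0], [-4, 0, 8]].
Row 1: (-4)·x + (0)·y + (8)·1 = 0
Row 2: (12)·x + (8)·y + (0)·1 = 0
Row 3: (-4)·x + (0)·y + (8)·1 = 0
Solving gives x = 2, y = -3.
Check: B·(2, -3, 1) = (-14, 21, -7) = -7·(2, -3, 1).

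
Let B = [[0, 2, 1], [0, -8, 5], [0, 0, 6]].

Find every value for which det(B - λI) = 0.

-8, 0, 6

B is upper triangular, so its eigenvalues are the diagonal entries.
Diagonal: 0, -8, 6.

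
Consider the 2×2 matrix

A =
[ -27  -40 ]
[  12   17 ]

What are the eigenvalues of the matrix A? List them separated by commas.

-7, -3

det(A - rI) = (-27 - r)(17 - r) - (-40)·(12) = r^2 + 10r + 21.
This factors as (r + 7)·(r + 3) = 0.
Eigenvalues: -7, -3.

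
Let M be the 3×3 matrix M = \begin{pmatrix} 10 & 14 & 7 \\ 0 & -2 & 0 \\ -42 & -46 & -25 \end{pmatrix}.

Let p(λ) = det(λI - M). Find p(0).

p(0) = det(0·I − M) = det(−M) = (−1)^3·det(M).
det(M) = -88, so p(0) = 88.

88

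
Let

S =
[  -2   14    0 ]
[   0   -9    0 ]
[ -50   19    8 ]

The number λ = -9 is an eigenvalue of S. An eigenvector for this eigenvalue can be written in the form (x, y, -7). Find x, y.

-2, 1

We need (S + 9I)v = 0.
S + 9I = [[7, 14, 0], [0, 0, 0], [-50, 19, 17]].
Row 1: (7)·x + (14)·y + (0)·-7 = 0
Row 2: (0)·x + (0)·y + (0)·-7 = 0
Row 3: (-50)·x + (19)·y + (17)·-7 = 0
Solving gives x = -2, y = 1.
Check: S·(-2, 1, -7) = (18, -9, 63) = -9·(-2, 1, -7).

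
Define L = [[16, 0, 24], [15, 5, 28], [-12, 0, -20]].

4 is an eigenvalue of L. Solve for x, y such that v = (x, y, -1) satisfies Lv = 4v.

2, -2

We need (L - 4I)v = 0.
L - 4I = [[12, 0, 24], [15, 1, 28], [-12, 0, -24]].
Row 1: (12)·x + (0)·y + (24)·-1 = 0
Row 2: (15)·x + (1)·y + (28)·-1 = 0
Row 3: (-12)·x + (0)·y + (-24)·-1 = 0
Solving gives x = 2, y = -2.
Check: L·(2, -2, -1) = (8, -8, -4) = 4·(2, -2, -1).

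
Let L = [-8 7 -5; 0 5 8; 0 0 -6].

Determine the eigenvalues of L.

L is upper triangular, so its eigenvalues are the diagonal entries.
Diagonal: -8, 5, -6.

-8, -6, 5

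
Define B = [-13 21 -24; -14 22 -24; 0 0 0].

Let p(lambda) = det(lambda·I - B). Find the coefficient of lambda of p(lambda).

p(lambda) = lambda^3 - 9·lambda^2 + 8·lambda.
The coefficient of lambda is 8.

8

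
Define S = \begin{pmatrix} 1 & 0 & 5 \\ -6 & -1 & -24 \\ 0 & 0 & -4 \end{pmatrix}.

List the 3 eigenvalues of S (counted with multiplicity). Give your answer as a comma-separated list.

-4, -1, 1

Set up det(tI - S) = 0.
Cofactor expansion gives p(t) = t^3 + 4t^2 - t - 4.
Try t = -1: p(-1) = 0, so -1 is a root.
Dividing by (t + 1) leaves t^2 + 3t - 4.
The quadratic factors as (t + 4)·(t - 1).
Eigenvalues: -4, -1, 1.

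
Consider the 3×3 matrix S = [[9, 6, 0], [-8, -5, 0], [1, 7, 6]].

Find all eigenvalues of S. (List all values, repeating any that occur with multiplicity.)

1, 3, 6

The characteristic polynomial is p(μ) = det(μI - S).
Cofactor expansion gives p(μ) = μ^3 - 10μ^2 + 27μ - 18.
Since p(6) = 0, μ = 6 is a root.
Factor out (μ - 6): p(μ) = (μ - 6)·(μ^2 - 4μ + 3).
The quadratic factors as (μ - 1)·(μ - 3).
Eigenvalues: 1, 3, 6.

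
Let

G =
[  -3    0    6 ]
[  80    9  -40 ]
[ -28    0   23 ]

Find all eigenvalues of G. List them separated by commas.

9, 9, 11

Set up det(rI - G) = 0.
Cofactor expansion gives p(r) = r^3 - 29r^2 + 279r - 891.
Rational-root test: r = 9 gives p(9) = 0.
Factor out (r - 9): p(r) = (r - 9)·(r^2 - 20r + 99).
The quadratic factors as (r - 9)·(r - 11).
Eigenvalues: 9, 9, 11.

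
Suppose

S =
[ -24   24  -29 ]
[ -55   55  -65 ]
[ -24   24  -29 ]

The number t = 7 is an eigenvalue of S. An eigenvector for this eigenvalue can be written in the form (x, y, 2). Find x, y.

2, 5

We need (S - 7I)v = 0.
S - 7I = [[-31, 24, -29], [-55, 48, -65], [-24, 24, -36]].
Row 1: (-31)·x + (24)·y + (-29)·2 = 0
Row 2: (-55)·x + (48)·y + (-65)·2 = 0
Row 3: (-24)·x + (24)·y + (-36)·2 = 0
Solving gives x = 2, y = 5.
Check: S·(2, 5, 2) = (14, 35, 14) = 7·(2, 5, 2).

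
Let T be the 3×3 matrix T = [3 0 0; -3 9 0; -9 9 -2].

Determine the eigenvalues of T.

T is lower triangular, so its eigenvalues are the diagonal entries.
Diagonal: 3, 9, -2.

-2, 3, 9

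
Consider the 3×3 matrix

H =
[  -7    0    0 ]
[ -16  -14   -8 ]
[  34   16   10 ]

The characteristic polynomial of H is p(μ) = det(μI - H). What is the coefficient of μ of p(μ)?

16

p(μ) = μ^3 + 11μ^2 + 16μ - 84.
The coefficient of μ is 16.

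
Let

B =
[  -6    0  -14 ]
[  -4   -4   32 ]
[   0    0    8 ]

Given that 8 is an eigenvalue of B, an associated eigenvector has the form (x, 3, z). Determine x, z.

-1, 1

We need (B - 8I)v = 0.
B - 8I = [[-14, 0, -14], [-4, -12, 32], [0, 0, 0]].
Row 1: (-14)·x + (0)·3 + (-14)·z = 0
Row 2: (-4)·x + (-12)·3 + (32)·z = 0
Row 3: (0)·x + (0)·3 + (0)·z = 0
Solving gives x = -1, z = 1.
Check: B·(-1, 3, 1) = (-8, 24, 8) = 8·(-1, 3, 1).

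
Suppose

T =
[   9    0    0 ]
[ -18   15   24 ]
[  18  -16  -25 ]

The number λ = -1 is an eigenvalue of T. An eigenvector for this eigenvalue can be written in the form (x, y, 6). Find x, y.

We need (T + 1I)v = 0.
T + 1I = [[10, 0, 0], [-18, 16, 24], [18, -16, -24]].
Row 1: (10)·x + (0)·y + (0)·6 = 0
Row 2: (-18)·x + (16)·y + (24)·6 = 0
Row 3: (18)·x + (-16)·y + (-24)·6 = 0
Solving gives x = 0, y = -9.
Check: T·(0, -9, 6) = (0, 9, -6) = -1·(0, -9, 6).

0, -9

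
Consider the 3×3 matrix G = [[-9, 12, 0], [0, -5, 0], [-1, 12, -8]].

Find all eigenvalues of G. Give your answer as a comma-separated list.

Compute the characteristic polynomial p(λ) = det(λI - G).
Expanding along the first row, p(λ) = λ^3 + 22λ^2 + 157λ + 360.
Rational-root test: λ = -9 gives p(-9) = 0.
Factor out (λ + 9): p(λ) = (λ + 9)·(λ^2 + 13λ + 40).
The quadratic factors as (λ + 8)·(λ + 5).
Eigenvalues: -9, -8, -5.

-9, -8, -5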